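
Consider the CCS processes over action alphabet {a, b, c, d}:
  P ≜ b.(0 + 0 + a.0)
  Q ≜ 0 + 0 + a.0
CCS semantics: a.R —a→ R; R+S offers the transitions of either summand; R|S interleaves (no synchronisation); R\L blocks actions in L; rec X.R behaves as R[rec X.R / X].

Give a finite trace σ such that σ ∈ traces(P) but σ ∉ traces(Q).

LTS(P): 3 reachable states
  p0 = b.(0 + 0 + a.0) has moves =b=> p1
  p1 = 0 + 0 + a.0 has moves =a=> p2
  p2 = 0 has moves deadlocked
LTS(Q): 2 reachable states
  q0 = 0 + 0 + a.0 has moves =a=> q1
  q1 = 0 has moves deadlocked
Executing b from P (initial set {p0}):
  [1] b ⇒ {p1}
  ✓ P
Executing b from Q (initial set {q0}):
  [1] b ⇒ ∅ (Q stuck)

b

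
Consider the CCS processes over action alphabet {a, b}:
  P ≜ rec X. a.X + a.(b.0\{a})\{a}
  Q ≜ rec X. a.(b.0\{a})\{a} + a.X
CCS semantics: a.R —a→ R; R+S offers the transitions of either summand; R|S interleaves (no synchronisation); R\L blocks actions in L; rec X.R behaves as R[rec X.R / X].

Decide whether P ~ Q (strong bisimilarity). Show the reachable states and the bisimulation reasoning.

YES

LTS(P): 3 reachable states
  u0 = rec X. a.X + a.(b.0\{a})\{a} ⊢ =a=> u0, =a=> u1
  u1 = (b.0\{a})\{a} ⊢ =b=> u2
  u2 = 0\{a}\{a} ⊢ deadlocked
LTS(Q): 3 reachable states
  v0 = rec X. a.(b.0\{a})\{a} + a.X ⊢ =a=> v0, =a=> v1
  v1 = (b.0\{a})\{a} ⊢ =b=> v2
  v2 = 0\{a}\{a} ⊢ deadlocked
Bisimilarity quotient blocks:
  B0 = {u0, v0}
  B1 = {u1, v1}
  B2 = {u2, v2}
u0 ∈ B0, v0 ∈ B0 → same block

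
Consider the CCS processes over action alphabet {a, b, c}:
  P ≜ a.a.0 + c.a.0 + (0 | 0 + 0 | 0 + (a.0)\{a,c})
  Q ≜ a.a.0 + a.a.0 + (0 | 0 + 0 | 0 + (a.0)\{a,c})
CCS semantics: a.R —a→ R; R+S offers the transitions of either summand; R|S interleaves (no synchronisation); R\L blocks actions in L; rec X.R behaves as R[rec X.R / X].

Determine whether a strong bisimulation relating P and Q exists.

P's transition system — 3 states:
  p0 = a.a.0 + c.a.0 + (0 | 0 + 0 | 0 + (a.0)\{a,c}) | ··a··> p1, ··c··> p1
  p1 = a.0 | ··a··> p2
  p2 = 0 | deadlocked
Q's transition system — 3 states:
  q0 = a.a.0 + a.a.0 + (0 | 0 + 0 | 0 + (a.0)\{a,c}) | ··a··> q1
  q1 = a.0 | ··a··> q2
  q2 = 0 | deadlocked
Coarsest stable partition (strong bisimilarity classes):
  B0 = {p0}
  B1 = {p1, q1}
  B2 = {p2, q2}
  B3 = {q0}
p0 ∈ B0, q0 ∈ B3 → different blocks

P ≁ Q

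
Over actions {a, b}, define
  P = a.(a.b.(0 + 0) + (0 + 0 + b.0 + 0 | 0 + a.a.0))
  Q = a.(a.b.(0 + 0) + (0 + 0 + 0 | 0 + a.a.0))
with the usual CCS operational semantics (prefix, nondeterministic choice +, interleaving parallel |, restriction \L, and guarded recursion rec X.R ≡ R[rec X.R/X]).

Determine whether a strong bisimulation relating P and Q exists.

NO

Reachable graph of P (6 states):
  p0 = a.(a.b.(0 + 0) + (0 + 0 + b.0 + 0 | 0 + a.a.0)) | —a→ p1
  p1 = a.b.(0 + 0) + (0 + 0 + b.0 + 0 | 0 + a.a.0) | —a→ p2, —a→ p3, —b→ p4
  p2 = a.0 | —a→ p4
  p3 = b.(0 + 0) | —b→ p5
  p4 = 0 | deadlocked
  p5 = 0 + 0 | deadlocked
Reachable graph of Q (6 states):
  q0 = a.(a.b.(0 + 0) + (0 + 0 + 0 | 0 + a.a.0)) | —a→ q1
  q1 = a.b.(0 + 0) + (0 + 0 + 0 | 0 + a.a.0) | —a→ q2, —a→ q3
  q2 = a.0 | —a→ q4
  q3 = b.(0 + 0) | —b→ q5
  q4 = 0 | deadlocked
  q5 = 0 + 0 | deadlocked
Partition-refinement fixed point:
  B0 = {p0}
  B1 = {p1}
  B2 = {p3, q3}
  B3 = {p4, p5, q4, q5}
  B4 = {p2, q2}
  B5 = {q0}
  B6 = {q1}
p0 ∈ B0, q0 ∈ B5 → different blocks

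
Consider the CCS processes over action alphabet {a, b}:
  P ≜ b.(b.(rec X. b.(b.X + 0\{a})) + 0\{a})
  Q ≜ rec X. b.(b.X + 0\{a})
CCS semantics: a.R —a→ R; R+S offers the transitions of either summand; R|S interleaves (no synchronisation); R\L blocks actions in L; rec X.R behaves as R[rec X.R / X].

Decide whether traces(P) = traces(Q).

Reachable graph of P (3 states):
  p0 = b.(b.(rec X. b.(b.X + 0\{a})) + 0\{a}) | -b-> p1
  p1 = b.(rec X. b.(b.X + 0\{a})) + 0\{a} | -b-> p2
  p2 = rec X. b.(b.X + 0\{a}) | -b-> p1
Reachable graph of Q (2 states):
  q0 = rec X. b.(b.X + 0\{a}) | -b-> q1
  q1 = b.(rec X. b.(b.X + 0\{a})) + 0\{a} | -b-> q0
Bisimilarity quotient blocks:
  B0 = {p0, p1, p2, q0, q1}
p0 ∈ B0, q0 ∈ B0 → same block
Bisimilar ⇒ trace-equivalent.

trace-equivalent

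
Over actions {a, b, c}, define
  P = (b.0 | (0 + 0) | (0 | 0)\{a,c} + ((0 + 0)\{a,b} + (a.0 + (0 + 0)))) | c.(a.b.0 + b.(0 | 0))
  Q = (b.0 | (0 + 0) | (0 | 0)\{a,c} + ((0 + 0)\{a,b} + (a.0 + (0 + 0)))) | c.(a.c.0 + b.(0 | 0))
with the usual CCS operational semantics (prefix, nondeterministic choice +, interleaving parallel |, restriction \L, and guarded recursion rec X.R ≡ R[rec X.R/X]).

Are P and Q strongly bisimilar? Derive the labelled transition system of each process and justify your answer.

LTS(P): 15 reachable states
  m0 = (b.0 | (0 + 0) | (0 | 0)\{a,c} + ((0 + 0)\{a,b} + (a.0 + (0 + 0)))) | c.(a.b.0 + b.(0 | 0)) ⊢ —a→ m1, —b→ m2, —c→ m3
  m1 = 0 | c.(a.b.0 + b.(0 | 0)) ⊢ —c→ m4
  m2 = 0 | (0 + 0) | (0 | 0)\{a,c} | c.(a.b.0 + b.(0 | 0)) ⊢ —c→ m5
  m3 = (b.0 | (0 + 0) | (0 | 0)\{a,c} + ((0 + 0)\{a,b} + (a.0 + (0 + 0)))) | (a.b.0 + b.(0 | 0)) ⊢ —a→ m4, —a→ m6, —b→ m5, —b→ m7
  m4 = 0 | (a.b.0 + b.(0 | 0)) ⊢ —a→ m8, —b→ m9
  m5 = 0 | (0 + 0) | (0 | 0)\{a,c} | (a.b.0 + b.(0 | 0)) ⊢ —a→ m10, —b→ m11
  m6 = (b.0 | (0 + 0) | (0 | 0)\{a,c} + ((0 + 0)\{a,b} + (a.0 + (0 + 0)))) | b.0 ⊢ —a→ m8, —b→ m10, —b→ m12
  m7 = (b.0 | (0 + 0) | (0 | 0)\{a,c} + ((0 + 0)\{a,b} + (a.0 + (0 + 0)))) | (0 | 0) ⊢ —a→ m9, —b→ m11
  m8 = 0 | b.0 ⊢ —b→ m13
  m9 = 0 | (0 | 0) ⊢ (no moves)
  m10 = 0 | (0 + 0) | (0 | 0)\{a,c} | b.0 ⊢ —b→ m14
  m11 = 0 | (0 + 0) | (0 | 0)\{a,c} | (0 | 0) ⊢ (no moves)
  m12 = (b.0 | (0 + 0) | (0 | 0)\{a,c} + ((0 + 0)\{a,b} + (a.0 + (0 + 0)))) | 0 ⊢ —a→ m13, —b→ m14
  m13 = 0 | 0 ⊢ (no moves)
  m14 = 0 | (0 + 0) | (0 | 0)\{a,c} | 0 ⊢ (no moves)
LTS(Q): 15 reachable states
  n0 = (b.0 | (0 + 0) | (0 | 0)\{a,c} + ((0 + 0)\{a,b} + (a.0 + (0 + 0)))) | c.(a.c.0 + b.(0 | 0)) ⊢ —a→ n1, —b→ n2, —c→ n3
  n1 = 0 | c.(a.c.0 + b.(0 | 0)) ⊢ —c→ n4
  n2 = 0 | (0 + 0) | (0 | 0)\{a,c} | c.(a.c.0 + b.(0 | 0)) ⊢ —c→ n5
  n3 = (b.0 | (0 + 0) | (0 | 0)\{a,c} + ((0 + 0)\{a,b} + (a.0 + (0 + 0)))) | (a.c.0 + b.(0 | 0)) ⊢ —a→ n4, —a→ n6, —b→ n5, —b→ n7
  n4 = 0 | (a.c.0 + b.(0 | 0)) ⊢ —a→ n8, —b→ n9
  n5 = 0 | (0 + 0) | (0 | 0)\{a,c} | (a.c.0 + b.(0 | 0)) ⊢ —a→ n10, —b→ n11
  n6 = (b.0 | (0 + 0) | (0 | 0)\{a,c} + ((0 + 0)\{a,b} + (a.0 + (0 + 0)))) | c.0 ⊢ —a→ n8, —b→ n10, —c→ n12
  n7 = (b.0 | (0 + 0) | (0 | 0)\{a,c} + ((0 + 0)\{a,b} + (a.0 + (0 + 0)))) | (0 | 0) ⊢ —a→ n9, —b→ n11
  n8 = 0 | c.0 ⊢ —c→ n13
  n9 = 0 | (0 | 0) ⊢ (no moves)
  n10 = 0 | (0 + 0) | (0 | 0)\{a,c} | c.0 ⊢ —c→ n14
  n11 = 0 | (0 + 0) | (0 | 0)\{a,c} | (0 | 0) ⊢ (no moves)
  n12 = (b.0 | (0 + 0) | (0 | 0)\{a,c} + ((0 + 0)\{a,b} + (a.0 + (0 + 0)))) | 0 ⊢ —a→ n13, —b→ n14
  n13 = 0 | 0 ⊢ (no moves)
  n14 = 0 | (0 + 0) | (0 | 0)\{a,c} | 0 ⊢ (no moves)
Bisimilarity quotient blocks:
  B0 = {m0}
  B1 = {m1, m2}
  B2 = {m4, m5}
  B3 = {m11, m13, m14, m9, n11, n13, n14, n9}
  B4 = {m10, m8}
  B5 = {m3}
  B6 = {m12, m7, n12, n7}
  B7 = {m6}
  B8 = {n0}
  B9 = {n1, n2}
  B10 = {n4, n5}
  B11 = {n10, n8}
  B12 = {n3}
  B13 = {n6}
m0 ∈ B0, n0 ∈ B8 → different blocks

NO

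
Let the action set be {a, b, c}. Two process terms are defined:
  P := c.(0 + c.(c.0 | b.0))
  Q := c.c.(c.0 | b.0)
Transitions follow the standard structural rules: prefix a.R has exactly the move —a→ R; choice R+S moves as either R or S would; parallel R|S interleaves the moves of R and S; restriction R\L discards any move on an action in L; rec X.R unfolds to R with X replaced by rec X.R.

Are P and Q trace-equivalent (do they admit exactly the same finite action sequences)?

P's transition system — 6 states:
  p0 = c.(0 + c.(c.0 | b.0)) | -c-> p1
  p1 = 0 + c.(c.0 | b.0) | -c-> p2
  p2 = c.0 | b.0 | -b-> p3, -c-> p4
  p3 = c.0 | 0 | -c-> p5
  p4 = 0 | b.0 | -b-> p5
  p5 = 0 | 0 | ·
Q's transition system — 6 states:
  q0 = c.c.(c.0 | b.0) | -c-> q1
  q1 = c.(c.0 | b.0) | -c-> q2
  q2 = c.0 | b.0 | -b-> q3, -c-> q4
  q3 = c.0 | 0 | -c-> q5
  q4 = 0 | b.0 | -b-> q5
  q5 = 0 | 0 | ·
Coarsest stable partition (strong bisimilarity classes):
  B0 = {p0, q0}
  B1 = {p1, q1}
  B2 = {p2, q2}
  B3 = {p4, q4}
  B4 = {p5, q5}
  B5 = {p3, q3}
p0 ∈ B0, q0 ∈ B0 → same block
Bisimilar ⇒ trace-equivalent.

trace-equivalent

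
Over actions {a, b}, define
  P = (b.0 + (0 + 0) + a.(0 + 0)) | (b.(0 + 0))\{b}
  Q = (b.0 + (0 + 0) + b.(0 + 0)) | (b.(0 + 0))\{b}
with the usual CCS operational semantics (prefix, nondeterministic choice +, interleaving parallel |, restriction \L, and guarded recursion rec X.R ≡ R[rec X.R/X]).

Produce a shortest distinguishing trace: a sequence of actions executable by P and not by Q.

a

P's transition system — 3 states:
  s0 = (b.0 + (0 + 0) + a.(0 + 0)) | (b.(0 + 0))\{b} ⊢ —a→ s1, —b→ s2
  s1 = (0 + 0) | (b.(0 + 0))\{b} ⊢ (no moves)
  s2 = 0 | (b.(0 + 0))\{b} ⊢ (no moves)
Q's transition system — 3 states:
  t0 = (b.0 + (0 + 0) + b.(0 + 0)) | (b.(0 + 0))\{b} ⊢ —b→ t1, —b→ t2
  t1 = (0 + 0) | (b.(0 + 0))\{b} ⊢ (no moves)
  t2 = 0 | (b.(0 + 0))\{b} ⊢ (no moves)
Run σ = ⟨a⟩ on P: start {s0}
  after a @ step 1: {s1}
  P completes σ.
Run σ = ⟨a⟩ on Q: start {t0}
  after a @ step 1: ∅ (Q stuck)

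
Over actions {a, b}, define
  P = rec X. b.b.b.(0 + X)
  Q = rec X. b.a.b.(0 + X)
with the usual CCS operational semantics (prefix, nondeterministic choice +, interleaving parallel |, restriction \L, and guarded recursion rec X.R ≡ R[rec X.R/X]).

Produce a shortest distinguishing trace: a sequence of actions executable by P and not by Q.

bb

LTS(P): 4 reachable states
  p0 = rec X. b.b.b.(0 + X) ⊢ —b→ p1
  p1 = b.b.(0 + (rec X. b.b.b.(0 + X))) ⊢ —b→ p2
  p2 = b.(0 + (rec X. b.b.b.(0 + X))) ⊢ —b→ p3
  p3 = 0 + (rec X. b.b.b.(0 + X)) ⊢ —b→ p1
LTS(Q): 4 reachable states
  q0 = rec X. b.a.b.(0 + X) ⊢ —b→ q1
  q1 = a.b.(0 + (rec X. b.a.b.(0 + X))) ⊢ —a→ q2
  q2 = b.(0 + (rec X. b.a.b.(0 + X))) ⊢ —b→ q3
  q3 = 0 + (rec X. b.a.b.(0 + X)) ⊢ —b→ q1
Executing bb from P (initial set {p0}):
  [1] b ⇒ {p1}
  [2] b ⇒ {p2}
  P completes σ.
Executing bb from Q (initial set {q0}):
  [1] b ⇒ {q1}
  [2] b ⇒ no successor for Q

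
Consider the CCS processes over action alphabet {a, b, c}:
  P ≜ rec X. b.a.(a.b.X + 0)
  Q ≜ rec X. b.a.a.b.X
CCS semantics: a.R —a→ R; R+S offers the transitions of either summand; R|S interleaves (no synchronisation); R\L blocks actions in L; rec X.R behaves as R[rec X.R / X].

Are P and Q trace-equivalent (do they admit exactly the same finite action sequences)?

Reachable graph of P (4 states):
  u0 = rec X. b.a.(a.b.X + 0) → -b-> u1
  u1 = a.(a.b.(rec X. b.a.(a.b.X + 0)) + 0) → -a-> u2
  u2 = a.b.(rec X. b.a.(a.b.X + 0)) + 0 → -a-> u3
  u3 = b.(rec X. b.a.(a.b.X + 0)) → -b-> u0
Reachable graph of Q (4 states):
  v0 = rec X. b.a.a.b.X → -b-> v1
  v1 = a.a.b.(rec X. b.a.a.b.X) → -a-> v2
  v2 = a.b.(rec X. b.a.a.b.X) → -a-> v3
  v3 = b.(rec X. b.a.a.b.X) → -b-> v0
Bisimilarity quotient blocks:
  B0 = {u0, v0}
  B1 = {u1, v1}
  B2 = {u2, v2}
  B3 = {u3, v3}
u0 ∈ B0, v0 ∈ B0 → same block
Bisimilar ⇒ trace-equivalent.

trace-equivalent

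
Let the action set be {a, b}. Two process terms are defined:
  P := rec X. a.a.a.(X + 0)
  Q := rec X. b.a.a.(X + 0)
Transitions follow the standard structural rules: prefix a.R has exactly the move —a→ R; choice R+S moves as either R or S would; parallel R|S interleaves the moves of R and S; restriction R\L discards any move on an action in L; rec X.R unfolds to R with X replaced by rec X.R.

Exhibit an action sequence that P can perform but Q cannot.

a

P's transition system — 4 states:
  u0 = rec X. a.a.a.(X + 0) has moves —a→ u1
  u1 = a.a.((rec X. a.a.a.(X + 0)) + 0) has moves —a→ u2
  u2 = a.((rec X. a.a.a.(X + 0)) + 0) has moves —a→ u3
  u3 = (rec X. a.a.a.(X + 0)) + 0 has moves —a→ u1
Q's transition system — 4 states:
  v0 = rec X. b.a.a.(X + 0) has moves —b→ v1
  v1 = a.a.((rec X. b.a.a.(X + 0)) + 0) has moves —a→ v2
  v2 = a.((rec X. b.a.a.(X + 0)) + 0) has moves —a→ v3
  v3 = (rec X. b.a.a.(X + 0)) + 0 has moves —b→ v1
Executing a from P (initial set {u0}):
  after a @ step 1: {u1}
  — P admits the full trace.
Executing a from Q (initial set {v0}):
  after a @ step 1: no successor for Q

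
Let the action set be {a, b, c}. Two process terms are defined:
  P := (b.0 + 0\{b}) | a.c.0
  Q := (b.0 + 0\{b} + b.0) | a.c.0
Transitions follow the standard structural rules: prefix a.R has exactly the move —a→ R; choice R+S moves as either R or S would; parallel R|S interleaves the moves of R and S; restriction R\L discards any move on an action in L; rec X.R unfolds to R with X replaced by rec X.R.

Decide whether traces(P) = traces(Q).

trace-equivalent

Reachable graph of P (6 states):
  u0 = (b.0 + 0\{b}) | a.c.0 → ··a··> u1, ··b··> u2
  u1 = (b.0 + 0\{b}) | c.0 → ··b··> u3, ··c··> u4
  u2 = 0 | a.c.0 → ··a··> u3
  u3 = 0 | c.0 → ··c··> u5
  u4 = (b.0 + 0\{b}) | 0 → ··b··> u5
  u5 = 0 | 0 → ∅
Reachable graph of Q (6 states):
  v0 = (b.0 + 0\{b} + b.0) | a.c.0 → ··a··> v1, ··b··> v2
  v1 = (b.0 + 0\{b} + b.0) | c.0 → ··b··> v3, ··c··> v4
  v2 = 0 | a.c.0 → ··a··> v3
  v3 = 0 | c.0 → ··c··> v5
  v4 = (b.0 + 0\{b} + b.0) | 0 → ··b··> v5
  v5 = 0 | 0 → ∅
Coarsest stable partition (strong bisimilarity classes):
  B0 = {u0, v0}
  B1 = {u1, v1}
  B2 = {u4, v4}
  B3 = {u5, v5}
  B4 = {u3, v3}
  B5 = {u2, v2}
u0 ∈ B0, v0 ∈ B0 → same block
Bisimilar ⇒ trace-equivalent.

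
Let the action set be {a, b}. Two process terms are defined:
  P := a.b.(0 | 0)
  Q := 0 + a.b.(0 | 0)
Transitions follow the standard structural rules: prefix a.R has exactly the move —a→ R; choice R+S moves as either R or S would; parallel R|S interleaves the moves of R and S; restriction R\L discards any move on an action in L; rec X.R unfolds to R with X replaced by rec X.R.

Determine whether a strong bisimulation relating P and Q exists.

bisimilar

Reachable graph of P (3 states):
  m0 = a.b.(0 | 0) | =a=> m1
  m1 = b.(0 | 0) | =b=> m2
  m2 = 0 | 0 | ∅
Reachable graph of Q (3 states):
  n0 = 0 + a.b.(0 | 0) | =a=> n1
  n1 = b.(0 | 0) | =b=> n2
  n2 = 0 | 0 | ∅
Bisimilarity quotient blocks:
  B0 = {m0, n0}
  B1 = {m1, n1}
  B2 = {m2, n2}
m0 ∈ B0, n0 ∈ B0 → same block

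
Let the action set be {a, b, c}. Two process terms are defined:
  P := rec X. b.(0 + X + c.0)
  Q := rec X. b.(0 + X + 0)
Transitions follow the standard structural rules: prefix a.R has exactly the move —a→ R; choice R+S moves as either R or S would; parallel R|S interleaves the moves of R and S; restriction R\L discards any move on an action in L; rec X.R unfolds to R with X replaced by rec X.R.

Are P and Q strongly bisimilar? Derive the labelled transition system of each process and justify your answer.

NO

Reachable graph of P (3 states):
  m0 = rec X. b.(0 + X + c.0) | ··b··> m1
  m1 = 0 + (rec X. b.(0 + X + c.0)) + c.0 | ··b··> m1, ··c··> m2
  m2 = 0 | stopped
Reachable graph of Q (2 states):
  n0 = rec X. b.(0 + X + 0) | ··b··> n1
  n1 = 0 + (rec X. b.(0 + X + 0)) + 0 | ··b··> n1
Coarsest stable partition (strong bisimilarity classes):
  B0 = {m0}
  B1 = {m1}
  B2 = {m2}
  B3 = {n0, n1}
m0 ∈ B0, n0 ∈ B3 → different blocks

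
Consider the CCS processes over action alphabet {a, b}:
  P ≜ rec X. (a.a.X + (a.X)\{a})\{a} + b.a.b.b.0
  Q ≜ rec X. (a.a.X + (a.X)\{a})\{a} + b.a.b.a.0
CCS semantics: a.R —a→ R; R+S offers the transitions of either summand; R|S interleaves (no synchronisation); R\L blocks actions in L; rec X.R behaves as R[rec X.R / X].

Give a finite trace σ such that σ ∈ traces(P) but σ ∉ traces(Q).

P's transition system — 5 states:
  u0 = rec X. (a.a.X + (a.X)\{a})\{a} + b.a.b.b.0 | -b-> u1
  u1 = a.b.b.0 | -a-> u2
  u2 = b.b.0 | -b-> u3
  u3 = b.0 | -b-> u4
  u4 = 0 | deadlocked
Q's transition system — 5 states:
  v0 = rec X. (a.a.X + (a.X)\{a})\{a} + b.a.b.a.0 | -b-> v1
  v1 = a.b.a.0 | -a-> v2
  v2 = b.a.0 | -b-> v3
  v3 = a.0 | -a-> v4
  v4 = 0 | deadlocked
Trace ⟨babb⟩ through P, begin at {u0}:
  [1] b ⇒ {u1}
  [2] a ⇒ {u2}
  [3] b ⇒ {u3}
  [4] b ⇒ {u4}
  P completes σ.
Trace ⟨babb⟩ through Q, begin at {v0}:
  [1] b ⇒ {v1}
  [2] a ⇒ {v2}
  [3] b ⇒ {v3}
  [4] b ⇒ ∅ (Q stuck)

babb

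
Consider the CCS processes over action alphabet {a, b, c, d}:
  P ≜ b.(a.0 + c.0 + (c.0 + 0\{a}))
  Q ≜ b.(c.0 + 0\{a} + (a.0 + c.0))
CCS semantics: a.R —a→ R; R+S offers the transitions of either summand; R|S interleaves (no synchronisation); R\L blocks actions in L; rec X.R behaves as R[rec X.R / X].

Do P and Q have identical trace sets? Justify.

traces(P) = traces(Q)

LTS(P): 3 reachable states
  u0 = b.(a.0 + c.0 + (c.0 + 0\{a})) has moves —b→ u1
  u1 = a.0 + c.0 + (c.0 + 0\{a}) has moves —a→ u2, —c→ u2
  u2 = 0 has moves (no moves)
LTS(Q): 3 reachable states
  v0 = b.(c.0 + 0\{a} + (a.0 + c.0)) has moves —b→ v1
  v1 = c.0 + 0\{a} + (a.0 + c.0) has moves —a→ v2, —c→ v2
  v2 = 0 has moves (no moves)
Coarsest stable partition (strong bisimilarity classes):
  B0 = {u0, v0}
  B1 = {u1, v1}
  B2 = {u2, v2}
u0 ∈ B0, v0 ∈ B0 → same block
Bisimilar ⇒ trace-equivalent.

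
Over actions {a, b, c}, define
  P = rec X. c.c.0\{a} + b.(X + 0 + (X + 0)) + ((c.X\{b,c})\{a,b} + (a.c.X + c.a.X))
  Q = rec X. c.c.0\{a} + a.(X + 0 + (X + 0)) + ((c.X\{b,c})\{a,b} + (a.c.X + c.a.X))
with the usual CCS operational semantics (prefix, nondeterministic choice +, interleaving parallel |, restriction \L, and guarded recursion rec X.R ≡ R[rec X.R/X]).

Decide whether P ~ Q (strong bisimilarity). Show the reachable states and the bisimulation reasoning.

LTS(P): 7 reachable states
  m0 = rec X. c.c.0\{a} + b.(X + 0 + (X + 0)) + ((c.X\{b,c})\{a,b} + (a.c.X + c.a.X)) has moves --a--▸ m1, --b--▸ m2, --c--▸ m3, --c--▸ m4, --c--▸ m5
  m1 = c.(rec X. c.c.0\{a} + b.(X + 0 + (X + 0)) + ((c.X\{b,c})\{a,b} + (a.c.X + c.a.X))) has moves --c--▸ m0
  m2 = (rec X. c.c.0\{a} + b.(X + 0 + (X + 0)) + ((c.X\{b,c})\{a,b} + (a.c.X + c.a.X))) + 0 + ((rec X. c.c.0\{a} + b.(X + 0 + (X + 0)) + ((c.X\{b,c})\{a,b} + (a.c.X + c.a.X))) + 0) has moves --a--▸ m1, --b--▸ m2, --c--▸ m3, --c--▸ m4, --c--▸ m5
  m3 = (rec X. c.c.0\{a} + b.(X + 0 + (X + 0)) + ((c.X\{b,c})\{a,b} + (a.c.X + c.a.X)))\{b,c}\{a,b} has moves ·
  m4 = a.(rec X. c.c.0\{a} + b.(X + 0 + (X + 0)) + ((c.X\{b,c})\{a,b} + (a.c.X + c.a.X))) has moves --a--▸ m0
  m5 = c.0\{a} has moves --c--▸ m6
  m6 = 0\{a} has moves ·
LTS(Q): 7 reachable states
  n0 = rec X. c.c.0\{a} + a.(X + 0 + (X + 0)) + ((c.X\{b,c})\{a,b} + (a.c.X + c.a.X)) has moves --a--▸ n1, --a--▸ n2, --c--▸ n3, --c--▸ n4, --c--▸ n5
  n1 = (rec X. c.c.0\{a} + a.(X + 0 + (X + 0)) + ((c.X\{b,c})\{a,b} + (a.c.X + c.a.X))) + 0 + ((rec X. c.c.0\{a} + a.(X + 0 + (X + 0)) + ((c.X\{b,c})\{a,b} + (a.c.X + c.a.X))) + 0) has moves --a--▸ n1, --a--▸ n2, --c--▸ n3, --c--▸ n4, --c--▸ n5
  n2 = c.(rec X. c.c.0\{a} + a.(X + 0 + (X + 0)) + ((c.X\{b,c})\{a,b} + (a.c.X + c.a.X))) has moves --c--▸ n0
  n3 = (rec X. c.c.0\{a} + a.(X + 0 + (X + 0)) + ((c.X\{b,c})\{a,b} + (a.c.X + c.a.X)))\{b,c}\{a,b} has moves ·
  n4 = a.(rec X. c.c.0\{a} + a.(X + 0 + (X + 0)) + ((c.X\{b,c})\{a,b} + (a.c.X + c.a.X))) has moves --a--▸ n0
  n5 = c.0\{a} has moves --c--▸ n6
  n6 = 0\{a} has moves ·
Partition-refinement fixed point:
  B0 = {m0, m2}
  B1 = {m3, m6, n3, n6}
  B2 = {m1}
  B3 = {m5, n5}
  B4 = {m4}
  B5 = {n0, n1}
  B6 = {n4}
  B7 = {n2}
m0 ∈ B0, n0 ∈ B5 → different blocks

P ≁ Q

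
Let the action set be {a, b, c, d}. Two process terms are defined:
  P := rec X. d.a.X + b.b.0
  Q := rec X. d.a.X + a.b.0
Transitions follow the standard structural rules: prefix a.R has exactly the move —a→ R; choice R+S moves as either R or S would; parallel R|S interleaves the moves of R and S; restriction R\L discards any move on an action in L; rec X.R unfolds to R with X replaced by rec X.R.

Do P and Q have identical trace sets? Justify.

NO — witness ⟨b⟩

P's transition system — 4 states:
  m0 = rec X. d.a.X + b.b.0 → --b--▸ m1, --d--▸ m2
  m1 = b.0 → --b--▸ m3
  m2 = a.(rec X. d.a.X + b.b.0) → --a--▸ m0
  m3 = 0 → stopped
Q's transition system — 4 states:
  n0 = rec X. d.a.X + a.b.0 → --a--▸ n1, --d--▸ n2
  n1 = b.0 → --b--▸ n3
  n2 = a.(rec X. d.a.X + a.b.0) → --a--▸ n0
  n3 = 0 → stopped
Executing b from P (initial set {m0}):
  after b @ step 1: {m1}
  — P admits the full trace.
Executing b from Q (initial set {n0}):
  after b @ step 1: ∅  — Q cannot continue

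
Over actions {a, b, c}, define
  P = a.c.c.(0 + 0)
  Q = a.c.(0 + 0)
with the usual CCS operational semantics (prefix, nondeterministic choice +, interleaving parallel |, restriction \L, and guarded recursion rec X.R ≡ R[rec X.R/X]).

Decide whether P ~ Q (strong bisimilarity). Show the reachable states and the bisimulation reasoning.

Reachable graph of P (4 states):
  u0 = a.c.c.(0 + 0) has moves —a→ u1
  u1 = c.c.(0 + 0) has moves —c→ u2
  u2 = c.(0 + 0) has moves —c→ u3
  u3 = 0 + 0 has moves (no moves)
Reachable graph of Q (3 states):
  v0 = a.c.(0 + 0) has moves —a→ v1
  v1 = c.(0 + 0) has moves —c→ v2
  v2 = 0 + 0 has moves (no moves)
Coarsest stable partition (strong bisimilarity classes):
  B0 = {u0}
  B1 = {u1}
  B2 = {u2, v1}
  B3 = {u3, v2}
  B4 = {v0}
u0 ∈ B0, v0 ∈ B4 → different blocks

NO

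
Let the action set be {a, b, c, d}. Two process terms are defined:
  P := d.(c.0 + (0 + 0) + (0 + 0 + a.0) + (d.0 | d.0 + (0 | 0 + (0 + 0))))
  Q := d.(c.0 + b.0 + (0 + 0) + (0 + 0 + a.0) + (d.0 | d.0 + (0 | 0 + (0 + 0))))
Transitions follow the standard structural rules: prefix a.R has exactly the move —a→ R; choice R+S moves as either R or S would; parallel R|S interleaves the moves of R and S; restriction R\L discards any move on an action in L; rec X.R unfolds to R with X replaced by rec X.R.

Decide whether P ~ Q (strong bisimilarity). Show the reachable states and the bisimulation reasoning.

LTS(P): 6 reachable states
  u0 = d.(c.0 + (0 + 0) + (0 + 0 + a.0) + (d.0 | d.0 + (0 | 0 + (0 + 0)))) has moves ··d··> u1
  u1 = c.0 + (0 + 0) + (0 + 0 + a.0) + (d.0 | d.0 + (0 | 0 + (0 + 0))) has moves ··a··> u2, ··c··> u2, ··d··> u3, ··d··> u4
  u2 = 0 has moves stopped
  u3 = 0 | d.0 has moves ··d··> u5
  u4 = d.0 | 0 has moves ··d··> u5
  u5 = 0 | 0 has moves stopped
LTS(Q): 6 reachable states
  v0 = d.(c.0 + b.0 + (0 + 0) + (0 + 0 + a.0) + (d.0 | d.0 + (0 | 0 + (0 + 0)))) has moves ··d··> v1
  v1 = c.0 + b.0 + (0 + 0) + (0 + 0 + a.0) + (d.0 | d.0 + (0 | 0 + (0 + 0))) has moves ··a··> v2, ··b··> v2, ··c··> v2, ··d··> v3, ··d··> v4
  v2 = 0 has moves stopped
  v3 = 0 | d.0 has moves ··d··> v5
  v4 = d.0 | 0 has moves ··d··> v5
  v5 = 0 | 0 has moves stopped
Partition-refinement fixed point:
  B0 = {u0}
  B1 = {u1}
  B2 = {u2, u5, v2, v5}
  B3 = {u3, u4, v3, v4}
  B4 = {v0}
  B5 = {v1}
u0 ∈ B0, v0 ∈ B4 → different blocks

P ≁ Q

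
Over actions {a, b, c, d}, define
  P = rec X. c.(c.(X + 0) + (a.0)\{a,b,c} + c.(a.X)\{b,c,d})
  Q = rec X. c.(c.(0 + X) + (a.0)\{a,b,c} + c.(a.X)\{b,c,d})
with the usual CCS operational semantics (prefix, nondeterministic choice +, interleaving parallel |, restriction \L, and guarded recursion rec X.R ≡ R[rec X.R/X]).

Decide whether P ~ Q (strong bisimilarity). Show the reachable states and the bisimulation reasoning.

bisimilar

LTS(P): 5 reachable states
  m0 = rec X. c.(c.(X + 0) + (a.0)\{a,b,c} + c.(a.X)\{b,c,d}) → —c→ m1
  m1 = c.((rec X. c.(c.(X + 0) + (a.0)\{a,b,c} + c.(a.X)\{b,c,d})) + 0) + (a.0)\{a,b,c} + c.(a.(rec X. c.(c.(X + 0) + (a.0)\{a,b,c} + c.(a.X)\{b,c,d})))\{b,c,d} → —c→ m2, —c→ m3
  m2 = (a.(rec X. c.(c.(X + 0) + (a.0)\{a,b,c} + c.(a.X)\{b,c,d})))\{b,c,d} → —a→ m4
  m3 = (rec X. c.(c.(X + 0) + (a.0)\{a,b,c} + c.(a.X)\{b,c,d})) + 0 → —c→ m1
  m4 = (rec X. c.(c.(X + 0) + (a.0)\{a,b,c} + c.(a.X)\{b,c,d}))\{b,c,d} → ∅
LTS(Q): 5 reachable states
  n0 = rec X. c.(c.(0 + X) + (a.0)\{a,b,c} + c.(a.X)\{b,c,d}) → —c→ n1
  n1 = c.(0 + (rec X. c.(c.(0 + X) + (a.0)\{a,b,c} + c.(a.X)\{b,c,d}))) + (a.0)\{a,b,c} + c.(a.(rec X. c.(c.(0 + X) + (a.0)\{a,b,c} + c.(a.X)\{b,c,d})))\{b,c,d} → —c→ n2, —c→ n3
  n2 = (a.(rec X. c.(c.(0 + X) + (a.0)\{a,b,c} + c.(a.X)\{b,c,d})))\{b,c,d} → —a→ n4
  n3 = 0 + (rec X. c.(c.(0 + X) + (a.0)\{a,b,c} + c.(a.X)\{b,c,d})) → —c→ n1
  n4 = (rec X. c.(c.(0 + X) + (a.0)\{a,b,c} + c.(a.X)\{b,c,d}))\{b,c,d} → ∅
Bisimilarity quotient blocks:
  B0 = {m0, m3, n0, n3}
  B1 = {m1, n1}
  B2 = {m2, n2}
  B3 = {m4, n4}
m0 ∈ B0, n0 ∈ B0 → same block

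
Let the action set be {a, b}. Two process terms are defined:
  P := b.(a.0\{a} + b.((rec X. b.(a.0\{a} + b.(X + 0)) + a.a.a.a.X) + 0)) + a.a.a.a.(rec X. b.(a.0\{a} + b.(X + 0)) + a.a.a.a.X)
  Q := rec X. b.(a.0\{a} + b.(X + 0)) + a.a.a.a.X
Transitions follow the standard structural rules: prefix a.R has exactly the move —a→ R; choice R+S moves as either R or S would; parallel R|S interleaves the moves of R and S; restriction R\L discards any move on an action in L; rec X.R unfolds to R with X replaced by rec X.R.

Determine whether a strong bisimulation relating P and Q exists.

bisimilar

Reachable graph of P (8 states):
  m0 = b.(a.0\{a} + b.((rec X. b.(a.0\{a} + b.(X + 0)) + a.a.a.a.X) + 0)) + a.a.a.a.(rec X. b.(a.0\{a} + b.(X + 0)) + a.a.a.a.X) → ··a··> m1, ··b··> m2
  m1 = a.a.a.(rec X. b.(a.0\{a} + b.(X + 0)) + a.a.a.a.X) → ··a··> m3
  m2 = a.0\{a} + b.((rec X. b.(a.0\{a} + b.(X + 0)) + a.a.a.a.X) + 0) → ··a··> m4, ··b··> m5
  m3 = a.a.(rec X. b.(a.0\{a} + b.(X + 0)) + a.a.a.a.X) → ··a··> m6
  m4 = 0\{a} → stopped
  m5 = (rec X. b.(a.0\{a} + b.(X + 0)) + a.a.a.a.X) + 0 → ··a··> m1, ··b··> m2
  m6 = a.(rec X. b.(a.0\{a} + b.(X + 0)) + a.a.a.a.X) → ··a··> m7
  m7 = rec X. b.(a.0\{a} + b.(X + 0)) + a.a.a.a.X → ··a··> m1, ··b··> m2
Reachable graph of Q (7 states):
  n0 = rec X. b.(a.0\{a} + b.(X + 0)) + a.a.a.a.X → ··a··> n1, ··b··> n2
  n1 = a.a.a.(rec X. b.(a.0\{a} + b.(X + 0)) + a.a.a.a.X) → ··a··> n3
  n2 = a.0\{a} + b.((rec X. b.(a.0\{a} + b.(X + 0)) + a.a.a.a.X) + 0) → ··a··> n4, ··b··> n5
  n3 = a.a.(rec X. b.(a.0\{a} + b.(X + 0)) + a.a.a.a.X) → ··a··> n6
  n4 = 0\{a} → stopped
  n5 = (rec X. b.(a.0\{a} + b.(X + 0)) + a.a.a.a.X) + 0 → ··a··> n1, ··b··> n2
  n6 = a.(rec X. b.(a.0\{a} + b.(X + 0)) + a.a.a.a.X) → ··a··> n0
Bisimilarity quotient blocks:
  B0 = {m0, m5, m7, n0, n5}
  B1 = {m1, n1}
  B2 = {m3, n3}
  B3 = {m6, n6}
  B4 = {m2, n2}
  B5 = {m4, n4}
m0 ∈ B0, n0 ∈ B0 → same block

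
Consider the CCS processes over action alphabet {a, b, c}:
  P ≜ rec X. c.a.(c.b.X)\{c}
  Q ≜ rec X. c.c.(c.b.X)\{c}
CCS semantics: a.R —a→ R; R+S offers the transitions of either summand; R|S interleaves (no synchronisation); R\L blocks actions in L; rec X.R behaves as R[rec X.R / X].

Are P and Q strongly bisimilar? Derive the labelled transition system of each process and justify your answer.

Reachable graph of P (3 states):
  p0 = rec X. c.a.(c.b.X)\{c} ⊢ -c-> p1
  p1 = a.(c.b.(rec X. c.a.(c.b.X)\{c}))\{c} ⊢ -a-> p2
  p2 = (c.b.(rec X. c.a.(c.b.X)\{c}))\{c} ⊢ ∅
Reachable graph of Q (3 states):
  q0 = rec X. c.c.(c.b.X)\{c} ⊢ -c-> q1
  q1 = c.(c.b.(rec X. c.c.(c.b.X)\{c}))\{c} ⊢ -c-> q2
  q2 = (c.b.(rec X. c.c.(c.b.X)\{c}))\{c} ⊢ ∅
Partition-refinement fixed point:
  B0 = {p0}
  B1 = {p1}
  B2 = {p2, q2}
  B3 = {q0}
  B4 = {q1}
p0 ∈ B0, q0 ∈ B3 → different blocks

P ≁ Q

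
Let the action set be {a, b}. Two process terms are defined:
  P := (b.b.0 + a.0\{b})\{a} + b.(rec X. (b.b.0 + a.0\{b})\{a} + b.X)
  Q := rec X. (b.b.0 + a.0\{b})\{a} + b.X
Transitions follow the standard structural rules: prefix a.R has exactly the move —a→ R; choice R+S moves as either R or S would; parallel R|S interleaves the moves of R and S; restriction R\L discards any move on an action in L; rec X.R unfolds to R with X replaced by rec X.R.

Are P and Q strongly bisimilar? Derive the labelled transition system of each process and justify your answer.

YES

P's transition system — 4 states:
  u0 = (b.b.0 + a.0\{b})\{a} + b.(rec X. (b.b.0 + a.0\{b})\{a} + b.X) has moves --b--▸ u1, --b--▸ u2
  u1 = (b.0)\{a} has moves --b--▸ u3
  u2 = rec X. (b.b.0 + a.0\{b})\{a} + b.X has moves --b--▸ u1, --b--▸ u2
  u3 = 0\{a} has moves stopped
Q's transition system — 3 states:
  v0 = rec X. (b.b.0 + a.0\{b})\{a} + b.X has moves --b--▸ v0, --b--▸ v1
  v1 = (b.0)\{a} has moves --b--▸ v2
  v2 = 0\{a} has moves stopped
Bisimilarity quotient blocks:
  B0 = {u0, u2, v0}
  B1 = {u1, v1}
  B2 = {u3, v2}
u0 ∈ B0, v0 ∈ B0 → same block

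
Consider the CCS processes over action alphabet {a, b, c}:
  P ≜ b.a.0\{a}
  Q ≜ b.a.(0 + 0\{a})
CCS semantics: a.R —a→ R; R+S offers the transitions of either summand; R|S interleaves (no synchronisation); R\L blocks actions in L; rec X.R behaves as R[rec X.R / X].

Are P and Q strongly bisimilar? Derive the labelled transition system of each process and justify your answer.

P's transition system — 3 states:
  u0 = b.a.0\{a} has moves -b-> u1
  u1 = a.0\{a} has moves -a-> u2
  u2 = 0\{a} has moves ∅
Q's transition system — 3 states:
  v0 = b.a.(0 + 0\{a}) has moves -b-> v1
  v1 = a.(0 + 0\{a}) has moves -a-> v2
  v2 = 0 + 0\{a} has moves ∅
Coarsest stable partition (strong bisimilarity classes):
  B0 = {u0, v0}
  B1 = {u1, v1}
  B2 = {u2, v2}
u0 ∈ B0, v0 ∈ B0 → same block

YES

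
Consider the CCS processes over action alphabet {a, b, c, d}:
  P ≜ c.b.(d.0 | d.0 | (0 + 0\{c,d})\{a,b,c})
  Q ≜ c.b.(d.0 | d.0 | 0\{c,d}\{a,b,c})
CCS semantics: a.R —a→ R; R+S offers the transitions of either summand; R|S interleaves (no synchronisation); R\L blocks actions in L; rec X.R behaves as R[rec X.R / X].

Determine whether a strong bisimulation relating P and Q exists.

Reachable graph of P (6 states):
  m0 = c.b.(d.0 | d.0 | (0 + 0\{c,d})\{a,b,c}) has moves =c=> m1
  m1 = b.(d.0 | d.0 | (0 + 0\{c,d})\{a,b,c}) has moves =b=> m2
  m2 = d.0 | d.0 | (0 + 0\{c,d})\{a,b,c} has moves =d=> m3, =d=> m4
  m3 = 0 | d.0 | (0 + 0\{c,d})\{a,b,c} has moves =d=> m5
  m4 = d.0 | 0 | (0 + 0\{c,d})\{a,b,c} has moves =d=> m5
  m5 = 0 | 0 | (0 + 0\{c,d})\{a,b,c} has moves ·
Reachable graph of Q (6 states):
  n0 = c.b.(d.0 | d.0 | 0\{c,d}\{a,b,c}) has moves =c=> n1
  n1 = b.(d.0 | d.0 | 0\{c,d}\{a,b,c}) has moves =b=> n2
  n2 = d.0 | d.0 | 0\{c,d}\{a,b,c} has moves =d=> n3, =d=> n4
  n3 = 0 | d.0 | 0\{c,d}\{a,b,c} has moves =d=> n5
  n4 = d.0 | 0 | 0\{c,d}\{a,b,c} has moves =d=> n5
  n5 = 0 | 0 | 0\{c,d}\{a,b,c} has moves ·
Bisimilarity quotient blocks:
  B0 = {m0, n0}
  B1 = {m1, n1}
  B2 = {m2, n2}
  B3 = {m3, m4, n3, n4}
  B4 = {m5, n5}
m0 ∈ B0, n0 ∈ B0 → same block

YES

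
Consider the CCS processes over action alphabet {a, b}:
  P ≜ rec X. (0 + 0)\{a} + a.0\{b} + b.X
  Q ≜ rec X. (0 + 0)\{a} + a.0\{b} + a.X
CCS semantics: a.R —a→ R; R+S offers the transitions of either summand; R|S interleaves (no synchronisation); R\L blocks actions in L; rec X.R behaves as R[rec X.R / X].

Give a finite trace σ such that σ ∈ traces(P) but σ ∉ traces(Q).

P's transition system — 2 states:
  u0 = rec X. (0 + 0)\{a} + a.0\{b} + b.X ⊢ --a--▸ u1, --b--▸ u0
  u1 = 0\{b} ⊢ ·
Q's transition system — 2 states:
  v0 = rec X. (0 + 0)\{a} + a.0\{b} + a.X ⊢ --a--▸ v0, --a--▸ v1
  v1 = 0\{b} ⊢ ·
Run σ = ⟨b⟩ on P: start {u0}
  step 1 (b): {u0}
  — P admits the full trace.
Run σ = ⟨b⟩ on Q: start {v0}
  step 1 (b): ∅  — Q cannot continue

b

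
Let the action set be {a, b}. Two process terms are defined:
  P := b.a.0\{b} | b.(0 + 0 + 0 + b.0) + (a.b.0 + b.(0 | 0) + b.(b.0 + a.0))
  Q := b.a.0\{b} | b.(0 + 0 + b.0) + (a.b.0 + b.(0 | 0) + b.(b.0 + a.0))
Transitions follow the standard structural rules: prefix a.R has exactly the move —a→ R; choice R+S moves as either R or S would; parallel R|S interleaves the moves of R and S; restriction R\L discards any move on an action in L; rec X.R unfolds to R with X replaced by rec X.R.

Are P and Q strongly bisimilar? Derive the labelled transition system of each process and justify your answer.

bisimilar

P's transition system — 13 states:
  u0 = b.a.0\{b} | b.(0 + 0 + 0 + b.0) + (a.b.0 + b.(0 | 0) + b.(b.0 + a.0)) | =a=> u1, =b=> u2, =b=> u3, =b=> u4, =b=> u5
  u1 = b.0 | =b=> u6
  u2 = 0 | 0 | stopped
  u3 = a.0\{b} | b.(0 + 0 + 0 + b.0) | =a=> u7, =b=> u8
  u4 = b.0 + a.0 | =a=> u6, =b=> u6
  u5 = b.a.0\{b} | (0 + 0 + 0 + b.0) | =b=> u8, =b=> u9
  u6 = 0 | stopped
  u7 = 0\{b} | b.(0 + 0 + 0 + b.0) | =b=> u10
  u8 = a.0\{b} | (0 + 0 + 0 + b.0) | =a=> u10, =b=> u11
  u9 = b.a.0\{b} | 0 | =b=> u11
  u10 = 0\{b} | (0 + 0 + 0 + b.0) | =b=> u12
  u11 = a.0\{b} | 0 | =a=> u12
  u12 = 0\{b} | 0 | stopped
Q's transition system — 13 states:
  v0 = b.a.0\{b} | b.(0 + 0 + b.0) + (a.b.0 + b.(0 | 0) + b.(b.0 + a.0)) | =a=> v1, =b=> v2, =b=> v3, =b=> v4, =b=> v5
  v1 = b.0 | =b=> v6
  v2 = 0 | 0 | stopped
  v3 = a.0\{b} | b.(0 + 0 + b.0) | =a=> v7, =b=> v8
  v4 = b.0 + a.0 | =a=> v6, =b=> v6
  v5 = b.a.0\{b} | (0 + 0 + b.0) | =b=> v8, =b=> v9
  v6 = 0 | stopped
  v7 = 0\{b} | b.(0 + 0 + b.0) | =b=> v10
  v8 = a.0\{b} | (0 + 0 + b.0) | =a=> v10, =b=> v11
  v9 = b.a.0\{b} | 0 | =b=> v11
  v10 = 0\{b} | (0 + 0 + b.0) | =b=> v12
  v11 = a.0\{b} | 0 | =a=> v12
  v12 = 0\{b} | 0 | stopped
Partition-refinement fixed point:
  B0 = {u0, v0}
  B1 = {u3, v3}
  B2 = {u7, v7}
  B3 = {u1, u10, v1, v10}
  B4 = {u12, u2, u6, v12, v2, v6}
  B5 = {u8, v8}
  B6 = {u11, v11}
  B7 = {u5, v5}
  B8 = {u9, v9}
  B9 = {u4, v4}
u0 ∈ B0, v0 ∈ B0 → same block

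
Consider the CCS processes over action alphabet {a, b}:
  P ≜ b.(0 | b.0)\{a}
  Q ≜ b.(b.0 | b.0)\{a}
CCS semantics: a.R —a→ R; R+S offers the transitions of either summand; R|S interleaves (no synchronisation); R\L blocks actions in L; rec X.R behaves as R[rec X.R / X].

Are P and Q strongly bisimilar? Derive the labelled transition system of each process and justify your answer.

Reachable graph of P (3 states):
  u0 = b.(0 | b.0)\{a} :: =b=> u1
  u1 = (0 | b.0)\{a} :: =b=> u2
  u2 = (0 | 0)\{a} :: (no moves)
Reachable graph of Q (5 states):
  v0 = b.(b.0 | b.0)\{a} :: =b=> v1
  v1 = (b.0 | b.0)\{a} :: =b=> v2, =b=> v3
  v2 = (0 | b.0)\{a} :: =b=> v4
  v3 = (b.0 | 0)\{a} :: =b=> v4
  v4 = (0 | 0)\{a} :: (no moves)
Partition-refinement fixed point:
  B0 = {u0, v1}
  B1 = {u1, v2, v3}
  B2 = {u2, v4}
  B3 = {v0}
u0 ∈ B0, v0 ∈ B3 → different blocks

NO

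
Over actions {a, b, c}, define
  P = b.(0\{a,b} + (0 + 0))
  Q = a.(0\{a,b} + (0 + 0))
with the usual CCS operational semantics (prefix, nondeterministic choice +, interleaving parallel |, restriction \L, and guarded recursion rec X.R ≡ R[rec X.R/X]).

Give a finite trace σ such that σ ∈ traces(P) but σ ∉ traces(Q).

P's transition system — 2 states:
  m0 = b.(0\{a,b} + (0 + 0)) → --b--▸ m1
  m1 = 0\{a,b} + (0 + 0) → ∅
Q's transition system — 2 states:
  n0 = a.(0\{a,b} + (0 + 0)) → --a--▸ n1
  n1 = 0\{a,b} + (0 + 0) → ∅
Trace ⟨b⟩ through P, begin at {m0}:
  after b @ step 1: {m1}
  ✓ P
Trace ⟨b⟩ through Q, begin at {n0}:
  after b @ step 1: no successor for Q

b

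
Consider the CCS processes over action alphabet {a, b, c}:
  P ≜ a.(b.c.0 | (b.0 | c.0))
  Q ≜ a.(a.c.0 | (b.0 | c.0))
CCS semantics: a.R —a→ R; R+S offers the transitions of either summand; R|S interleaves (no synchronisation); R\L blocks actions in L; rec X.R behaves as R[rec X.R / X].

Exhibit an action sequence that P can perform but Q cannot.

Reachable graph of P (13 states):
  p0 = a.(b.c.0 | (b.0 | c.0)) has moves =a=> p1
  p1 = b.c.0 | (b.0 | c.0) has moves =b=> p2, =b=> p3, =c=> p4
  p2 = b.c.0 | (0 | c.0) has moves =b=> p5, =c=> p6
  p3 = c.0 | (b.0 | c.0) has moves =b=> p5, =c=> p7, =c=> p8
  p4 = b.c.0 | (b.0 | 0) has moves =b=> p6, =b=> p8
  p5 = c.0 | (0 | c.0) has moves =c=> p10, =c=> p9
  p6 = b.c.0 | (0 | 0) has moves =b=> p10
  p7 = 0 | (b.0 | c.0) has moves =b=> p9, =c=> p11
  p8 = c.0 | (b.0 | 0) has moves =b=> p10, =c=> p11
  p9 = 0 | (0 | c.0) has moves =c=> p12
  p10 = c.0 | (0 | 0) has moves =c=> p12
  p11 = 0 | (b.0 | 0) has moves =b=> p12
  p12 = 0 | (0 | 0) has moves ∅
Reachable graph of Q (13 states):
  q0 = a.(a.c.0 | (b.0 | c.0)) has moves =a=> q1
  q1 = a.c.0 | (b.0 | c.0) has moves =a=> q2, =b=> q3, =c=> q4
  q2 = c.0 | (b.0 | c.0) has moves =b=> q5, =c=> q6, =c=> q7
  q3 = a.c.0 | (0 | c.0) has moves =a=> q5, =c=> q8
  q4 = a.c.0 | (b.0 | 0) has moves =a=> q7, =b=> q8
  q5 = c.0 | (0 | c.0) has moves =c=> q10, =c=> q9
  q6 = 0 | (b.0 | c.0) has moves =b=> q9, =c=> q11
  q7 = c.0 | (b.0 | 0) has moves =b=> q10, =c=> q11
  q8 = a.c.0 | (0 | 0) has moves =a=> q10
  q9 = 0 | (0 | c.0) has moves =c=> q12
  q10 = c.0 | (0 | 0) has moves =c=> q12
  q11 = 0 | (b.0 | 0) has moves =b=> q12
  q12 = 0 | (0 | 0) has moves ∅
Run σ = ⟨abb⟩ on P: start {p0}
  after a @ step 1: {p1}
  after b @ step 2: {p2, p3}
  after b @ step 3: {p5}
  ✓ P
Run σ = ⟨abb⟩ on Q: start {q0}
  after a @ step 1: {q1}
  after b @ step 2: {q3}
  after b @ step 3: no successor for Q

abb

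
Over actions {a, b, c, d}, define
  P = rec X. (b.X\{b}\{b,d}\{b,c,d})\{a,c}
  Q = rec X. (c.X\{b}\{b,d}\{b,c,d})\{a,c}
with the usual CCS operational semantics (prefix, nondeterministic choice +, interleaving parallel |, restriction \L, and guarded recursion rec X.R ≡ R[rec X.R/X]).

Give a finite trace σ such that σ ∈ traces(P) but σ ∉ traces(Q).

b

LTS(P): 2 reachable states
  u0 = rec X. (b.X\{b}\{b,d}\{b,c,d})\{a,c} has moves -b-> u1
  u1 = (rec X. (b.X\{b}\{b,d}\{b,c,d})\{a,c})\{b}\{b,d}\{b,c,d}\{a,c} has moves deadlocked
LTS(Q): 1 reachable states
  v0 = rec X. (c.X\{b}\{b,d}\{b,c,d})\{a,c} has moves deadlocked
Executing b from P (initial set {u0}):
  step 1 (b): {u1}
  ✓ P
Executing b from Q (initial set {v0}):
  step 1 (b): ∅  — Q cannot continue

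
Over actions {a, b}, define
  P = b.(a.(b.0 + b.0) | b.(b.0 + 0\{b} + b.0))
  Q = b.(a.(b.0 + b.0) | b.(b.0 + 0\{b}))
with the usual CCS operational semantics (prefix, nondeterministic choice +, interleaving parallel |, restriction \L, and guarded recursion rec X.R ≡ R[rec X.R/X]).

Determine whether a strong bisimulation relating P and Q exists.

LTS(P): 10 reachable states
  p0 = b.(a.(b.0 + b.0) | b.(b.0 + 0\{b} + b.0)) :: —b→ p1
  p1 = a.(b.0 + b.0) | b.(b.0 + 0\{b} + b.0) :: —a→ p2, —b→ p3
  p2 = (b.0 + b.0) | b.(b.0 + 0\{b} + b.0) :: —b→ p4, —b→ p5
  p3 = a.(b.0 + b.0) | (b.0 + 0\{b} + b.0) :: —a→ p4, —b→ p6
  p4 = (b.0 + b.0) | (b.0 + 0\{b} + b.0) :: —b→ p7, —b→ p8
  p5 = 0 | b.(b.0 + 0\{b} + b.0) :: —b→ p8
  p6 = a.(b.0 + b.0) | 0 :: —a→ p7
  p7 = (b.0 + b.0) | 0 :: —b→ p9
  p8 = 0 | (b.0 + 0\{b} + b.0) :: —b→ p9
  p9 = 0 | 0 :: stopped
LTS(Q): 10 reachable states
  q0 = b.(a.(b.0 + b.0) | b.(b.0 + 0\{b})) :: —b→ q1
  q1 = a.(b.0 + b.0) | b.(b.0 + 0\{b}) :: —a→ q2, —b→ q3
  q2 = (b.0 + b.0) | b.(b.0 + 0\{b}) :: —b→ q4, —b→ q5
  q3 = a.(b.0 + b.0) | (b.0 + 0\{b}) :: —a→ q4, —b→ q6
  q4 = (b.0 + b.0) | (b.0 + 0\{b}) :: —b→ q7, —b→ q8
  q5 = 0 | b.(b.0 + 0\{b}) :: —b→ q8
  q6 = a.(b.0 + b.0) | 0 :: —a→ q7
  q7 = (b.0 + b.0) | 0 :: —b→ q9
  q8 = 0 | (b.0 + 0\{b}) :: —b→ q9
  q9 = 0 | 0 :: stopped
Coarsest stable partition (strong bisimilarity classes):
  B0 = {p0, q0}
  B1 = {p1, q1}
  B2 = {p3, q3}
  B3 = {p4, p5, q4, q5}
  B4 = {p7, p8, q7, q8}
  B5 = {p9, q9}
  B6 = {p6, q6}
  B7 = {p2, q2}
p0 ∈ B0, q0 ∈ B0 → same block

YES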